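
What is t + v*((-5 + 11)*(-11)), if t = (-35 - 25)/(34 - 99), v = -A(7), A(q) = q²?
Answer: 42054/13 ≈ 3234.9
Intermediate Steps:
v = -49 (v = -1*7² = -1*49 = -49)
t = 12/13 (t = -60/(-65) = -60*(-1/65) = 12/13 ≈ 0.92308)
t + v*((-5 + 11)*(-11)) = 12/13 - 49*(-5 + 11)*(-11) = 12/13 - 294*(-11) = 12/13 - 49*(-66) = 12/13 + 3234 = 42054/13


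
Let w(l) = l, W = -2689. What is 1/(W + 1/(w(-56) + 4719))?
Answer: -4663/12538806 ≈ -0.00037189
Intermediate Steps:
1/(W + 1/(w(-56) + 4719)) = 1/(-2689 + 1/(-56 + 4719)) = 1/(-2689 + 1/4663) = 1/(-12538806/4663) = -4663/12538806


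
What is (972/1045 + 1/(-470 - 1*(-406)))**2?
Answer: 3740912569/4472934400 ≈ 0.83634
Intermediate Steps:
(972/1045 + 1/(-470 - 1*(-406)))**2 = (972*(1/1045) + 1/(-470 + 406))**2 = (972/1045 + 1/(-64))**2 = (972/1045 - 1/64)**2 = (61163/66880)**2 = 3740912569/4472934400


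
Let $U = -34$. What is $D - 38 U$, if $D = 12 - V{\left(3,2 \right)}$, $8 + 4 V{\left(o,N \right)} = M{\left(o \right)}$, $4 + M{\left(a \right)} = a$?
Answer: $\frac{5225}{4} \approx 1306.3$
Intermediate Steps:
$M{\left(a \right)} = -4 + a$
$V{\left(o,N \right)} = -3 + \frac{o}{4}$ ($V{\left(o,N \right)} = -2 + \frac{-4 + o}{4} = -2 + \left(-1 + \frac{o}{4}\right) = -3 + \frac{o}{4}$)
$D = \frac{57}{4}$ ($D = 12 - \left(-3 + \frac{1}{4} \cdot 3\right) = 12 - \left(-3 + \frac{3}{4}\right) = 12 - - \frac{9}{4} = 12 + \frac{9}{4} = \frac{57}{4} \approx 14.25$)
$D - 38 U = \frac{57}{4} - -1292 = \frac{57}{4} + 1292 = \frac{5225}{4}$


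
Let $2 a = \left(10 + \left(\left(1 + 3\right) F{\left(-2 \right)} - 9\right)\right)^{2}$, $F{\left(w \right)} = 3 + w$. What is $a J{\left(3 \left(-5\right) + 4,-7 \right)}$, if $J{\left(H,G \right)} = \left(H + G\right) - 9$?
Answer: $- \frac{675}{2} \approx -337.5$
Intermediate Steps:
$J{\left(H,G \right)} = -9 + G + H$ ($J{\left(H,G \right)} = \left(G + H\right) - 9 = -9 + G + H$)
$a = \frac{25}{2}$ ($a = \frac{\left(10 - \left(9 - \left(1 + 3\right) \left(3 - 2\right)\right)\right)^{2}}{2} = \frac{\left(10 + \left(4 \cdot 1 - 9\right)\right)^{2}}{2} = \frac{\left(10 + \left(4 - 9\right)\right)^{2}}{2} = \frac{\left(10 - 5\right)^{2}}{2} = \frac{5^{2}}{2} = \frac{1}{2} \cdot 25 = \frac{25}{2} \approx 12.5$)
$a J{\left(3 \left(-5\right) + 4,-7 \right)} = \frac{25 \left(-9 - 7 + \left(3 \left(-5\right) + 4\right)\right)}{2} = \frac{25 \left(-9 - 7 + \left(-15 + 4\right)\right)}{2} = \frac{25 \left(-9 - 7 - 11\right)}{2} = \frac{25}{2} \left(-27\right) = - \frac{675}{2}$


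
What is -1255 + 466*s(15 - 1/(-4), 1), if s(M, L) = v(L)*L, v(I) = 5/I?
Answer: 1075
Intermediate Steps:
s(M, L) = 5 (s(M, L) = (5/L)*L = 5)
-1255 + 466*s(15 - 1/(-4), 1) = -1255 + 466*5 = -1255 + 2330 = 1075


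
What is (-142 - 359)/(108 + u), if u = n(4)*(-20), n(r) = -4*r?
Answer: -501/428 ≈ -1.1706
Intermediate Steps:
u = 320 (u = -4*4*(-20) = -16*(-20) = 320)
(-142 - 359)/(108 + u) = (-142 - 359)/(108 + 320) = -501/428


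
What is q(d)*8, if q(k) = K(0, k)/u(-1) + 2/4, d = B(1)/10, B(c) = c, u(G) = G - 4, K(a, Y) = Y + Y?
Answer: 92/25 ≈ 3.6800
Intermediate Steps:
K(a, Y) = 2*Y
u(G) = -4 + G
d = ⅒ (d = 1/10 = 1*(⅒) = ⅒ ≈ 0.10000)
q(k) = ½ - 2*k/5 (q(k) = (2*k)/(-4 - 1) + 2/4 = (2*k)/(-5) + 2*(¼) = (2*k)*(-⅕) + ½ = -2*k/5 + ½ = ½ - 2*k/5)
q(d)*8 = (½ - ⅖*⅒)*8 = (½ - 1/25)*8 = (23/50)*8 = 92/25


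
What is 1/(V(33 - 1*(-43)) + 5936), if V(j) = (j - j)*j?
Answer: 1/5936 ≈ 0.00016846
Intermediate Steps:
V(j) = 0 (V(j) = 0*j = 0)
1/(V(33 - 1*(-43)) + 5936) = 1/(0 + 5936) = 1/5936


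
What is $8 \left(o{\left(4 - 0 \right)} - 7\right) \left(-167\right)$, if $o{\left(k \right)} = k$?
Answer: $4008$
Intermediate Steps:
$8 \left(o{\left(4 - 0 \right)} - 7\right) \left(-167\right) = 8 \left(\left(4 - 0\right) - 7\right) \left(-167\right) = 8 \left(\left(4 + 0\right) - 7\right) \left(-167\right) = 8 \left(4 - 7\right) \left(-167\right) = 8 \left(-3\right) \left(-167\right) = \left(-24\right) \left(-167\right) = 4008$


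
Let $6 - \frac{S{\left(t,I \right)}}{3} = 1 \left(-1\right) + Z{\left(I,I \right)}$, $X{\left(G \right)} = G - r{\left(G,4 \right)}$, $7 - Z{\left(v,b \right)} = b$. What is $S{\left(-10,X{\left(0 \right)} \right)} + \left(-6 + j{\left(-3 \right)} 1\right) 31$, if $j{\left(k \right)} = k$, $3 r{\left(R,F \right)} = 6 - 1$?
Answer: $-284$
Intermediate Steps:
$r{\left(R,F \right)} = \frac{5}{3}$ ($r{\left(R,F \right)} = \frac{6 - 1}{3} = \frac{1}{3} \cdot 5 = \frac{5}{3}$)
$Z{\left(v,b \right)} = 7 - b$
$X{\left(G \right)} = - \frac{5}{3} + G$ ($X{\left(G \right)} = G - \frac{5}{3} = - \frac{5}{3} + G$)
$S{\left(t,I \right)} = 3 I$ ($S{\left(t,I \right)} = 18 - 3 \left(1 \left(-1\right) - \left(-7 + I\right)\right) = 18 - 3 \left(-1 - \left(-7 + I\right)\right) = 18 - 3 \left(6 - I\right) = 18 + \left(-18 + 3 I\right) = 3 I$)
$S{\left(-10,X{\left(0 \right)} \right)} + \left(-6 + j{\left(-3 \right)} 1\right) 31 = 3 \left(- \frac{5}{3} + 0\right) + \left(-6 - 3\right) 31 = 3 \left(- \frac{5}{3}\right) + \left(-6 - 3\right) 31 = -5 - 279 = -284$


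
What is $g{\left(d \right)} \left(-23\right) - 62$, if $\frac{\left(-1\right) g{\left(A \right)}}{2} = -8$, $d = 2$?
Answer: $-430$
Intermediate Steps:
$g{\left(A \right)} = 16$ ($g{\left(A \right)} = \left(-2\right) \left(-8\right) = 16$)
$g{\left(d \right)} \left(-23\right) - 62 = 16 \left(-23\right) - 62 = -368 - 62 = -430$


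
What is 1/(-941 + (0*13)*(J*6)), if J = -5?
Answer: -1/941 ≈ -0.0010627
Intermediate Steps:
1/(-941 + (0*13)*(J*6)) = 1/(-941 + (0*13)*(-5*6)) = 1/(-941 + 0*(-30)) = 1/(-941 + 0) = 1/(-941) = -1/941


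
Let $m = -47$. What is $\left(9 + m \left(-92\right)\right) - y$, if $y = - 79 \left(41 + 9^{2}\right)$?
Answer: $13971$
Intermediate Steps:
$y = -9638$ ($y = - 79 \left(41 + 81\right) = \left(-79\right) 122 = -9638$)
$\left(9 + m \left(-92\right)\right) - y = \left(9 - -4324\right) - -9638 = \left(9 + 4324\right) + 9638 = 4333 + 9638 = 13971$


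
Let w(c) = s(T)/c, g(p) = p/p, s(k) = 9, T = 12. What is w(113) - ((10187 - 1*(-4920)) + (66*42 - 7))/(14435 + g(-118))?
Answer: -472403/407817 ≈ -1.1584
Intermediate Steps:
g(p) = 1
w(c) = 9/c
w(113) - ((10187 - 1*(-4920)) + (66*42 - 7))/(14435 + g(-118)) = 9/113 - ((10187 - 1*(-4920)) + (66*42 - 7))/(14435 + 1) = 9*(1/113) - ((10187 + 4920) + (2772 - 7))/14436 = 9/113 - (15107 + 2765)/14436 = 9/113 - 17872/14436 = 9/113 - 1*4468/3609 = 9/113 - 4468/3609 = -472403/407817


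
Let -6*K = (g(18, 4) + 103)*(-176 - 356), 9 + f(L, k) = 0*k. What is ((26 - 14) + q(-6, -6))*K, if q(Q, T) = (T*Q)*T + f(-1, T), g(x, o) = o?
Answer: -2020802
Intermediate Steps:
f(L, k) = -9 (f(L, k) = -9 + 0*k = -9 + 0 = -9)
q(Q, T) = -9 + Q*T² (q(Q, T) = (T*Q)*T - 9 = (Q*T)*T - 9 = Q*T² - 9 = -9 + Q*T²)
K = 28462/3 (K = -(4 + 103)*(-176 - 356)/6 = -107*(-532)/6 = -⅙*(-56924) = 28462/3 ≈ 9487.3)
((26 - 14) + q(-6, -6))*K = ((26 - 14) + (-9 - 6*(-6)²))*(28462/3) = (12 + (-9 - 6*36))*(28462/3) = (12 + (-9 - 216))*(28462/3) = (12 - 225)*(28462/3) = -213*28462/3 = -2020802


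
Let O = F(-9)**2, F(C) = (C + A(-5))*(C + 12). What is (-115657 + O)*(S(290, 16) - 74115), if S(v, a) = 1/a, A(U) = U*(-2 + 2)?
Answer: 8517881537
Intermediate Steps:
A(U) = 0 (A(U) = U*0 = 0)
F(C) = C*(12 + C) (F(C) = (C + 0)*(C + 12) = C*(12 + C))
O = 729 (O = (-9*(12 - 9))**2 = (-9*3)**2 = (-27)**2 = 729)
(-115657 + O)*(S(290, 16) - 74115) = (-115657 + 729)*(1/16 - 74115) = -114928*(1/16 - 74115) = -114928*(-1185839/16) = 8517881537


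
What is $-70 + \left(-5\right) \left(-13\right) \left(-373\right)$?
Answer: $-24315$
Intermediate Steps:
$-70 + \left(-5\right) \left(-13\right) \left(-373\right) = -70 + 65 \left(-373\right) = -70 - 24245 = -24315$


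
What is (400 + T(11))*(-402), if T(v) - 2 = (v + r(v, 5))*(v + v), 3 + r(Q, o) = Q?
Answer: -329640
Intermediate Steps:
r(Q, o) = -3 + Q
T(v) = 2 + 2*v*(-3 + 2*v) (T(v) = 2 + (v + (-3 + v))*(v + v) = 2 + (-3 + 2*v)*(2*v) = 2 + 2*v*(-3 + 2*v))
(400 + T(11))*(-402) = (400 + (2 - 6*11 + 4*11²))*(-402) = (400 + (2 - 66 + 4*121))*(-402) = (400 + (2 - 66 + 484))*(-402) = (400 + 420)*(-402) = 820*(-402) = -329640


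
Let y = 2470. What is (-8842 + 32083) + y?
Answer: 25711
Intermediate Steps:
(-8842 + 32083) + y = (-8842 + 32083) + 2470 = 23241 + 2470 = 25711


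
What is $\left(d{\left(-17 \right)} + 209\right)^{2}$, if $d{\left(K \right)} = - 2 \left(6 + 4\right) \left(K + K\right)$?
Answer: $790321$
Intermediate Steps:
$d{\left(K \right)} = - 40 K$ ($d{\left(K \right)} = \left(-2\right) 10 \cdot 2 K = - 20 \cdot 2 K = - 40 K$)
$\left(d{\left(-17 \right)} + 209\right)^{2} = \left(\left(-40\right) \left(-17\right) + 209\right)^{2} = \left(680 + 209\right)^{2} = 889^{2} = 790321$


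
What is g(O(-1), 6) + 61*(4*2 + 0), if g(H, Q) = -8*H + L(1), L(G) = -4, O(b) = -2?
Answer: 500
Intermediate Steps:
g(H, Q) = -4 - 8*H (g(H, Q) = -8*H - 4 = -4 - 8*H)
g(O(-1), 6) + 61*(4*2 + 0) = (-4 - 8*(-2)) + 61*(4*2 + 0) = (-4 + 16) + 61*(8 + 0) = 12 + 61*8 = 12 + 488 = 500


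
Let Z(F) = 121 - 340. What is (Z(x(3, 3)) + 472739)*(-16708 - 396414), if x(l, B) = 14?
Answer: -195208407440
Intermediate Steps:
Z(F) = -219
(Z(x(3, 3)) + 472739)*(-16708 - 396414) = (-219 + 472739)*(-16708 - 396414) = 472520*(-413122) = -195208407440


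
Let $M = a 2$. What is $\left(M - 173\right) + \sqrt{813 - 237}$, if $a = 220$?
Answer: $291$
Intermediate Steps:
$M = 440$ ($M = 220 \cdot 2 = 440$)
$\left(M - 173\right) + \sqrt{813 - 237} = \left(440 - 173\right) + \sqrt{813 - 237} = 267 + \sqrt{576} = 267 + 24 = 291$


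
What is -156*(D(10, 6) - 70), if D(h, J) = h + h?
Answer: 7800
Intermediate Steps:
D(h, J) = 2*h
-156*(D(10, 6) - 70) = -156*(2*10 - 70) = -156*(20 - 70) = -156*(-50) = 7800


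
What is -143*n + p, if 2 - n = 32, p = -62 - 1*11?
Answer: 4217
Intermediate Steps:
p = -73 (p = -62 - 11 = -73)
n = -30 (n = 2 - 1*32 = 2 - 32 = -30)
-143*n + p = -143*(-30) - 73 = 4290 - 73 = 4217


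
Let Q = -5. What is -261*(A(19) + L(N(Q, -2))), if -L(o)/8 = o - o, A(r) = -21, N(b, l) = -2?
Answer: 5481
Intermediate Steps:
L(o) = 0 (L(o) = -8*(o - o) = -8*0 = 0)
-261*(A(19) + L(N(Q, -2))) = -261*(-21 + 0) = -261*(-21) = 5481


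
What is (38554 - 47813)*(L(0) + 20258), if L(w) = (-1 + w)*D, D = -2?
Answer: -187587340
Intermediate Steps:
L(w) = 2 - 2*w (L(w) = (-1 + w)*(-2) = 2 - 2*w)
(38554 - 47813)*(L(0) + 20258) = (38554 - 47813)*((2 - 2*0) + 20258) = -9259*((2 + 0) + 20258) = -9259*(2 + 20258) = -9259*20260 = -187587340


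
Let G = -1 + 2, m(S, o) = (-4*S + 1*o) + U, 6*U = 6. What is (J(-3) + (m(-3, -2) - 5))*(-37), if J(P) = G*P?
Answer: -111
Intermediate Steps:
U = 1 (U = (⅙)*6 = 1)
m(S, o) = 1 + o - 4*S (m(S, o) = (-4*S + 1*o) + 1 = (-4*S + o) + 1 = (o - 4*S) + 1 = 1 + o - 4*S)
G = 1
J(P) = P (J(P) = 1*P = P)
(J(-3) + (m(-3, -2) - 5))*(-37) = (-3 + ((1 - 2 - 4*(-3)) - 5))*(-37) = (-3 + ((1 - 2 + 12) - 5))*(-37) = (-3 + (11 - 5))*(-37) = (-3 + 6)*(-37) = 3*(-37) = -111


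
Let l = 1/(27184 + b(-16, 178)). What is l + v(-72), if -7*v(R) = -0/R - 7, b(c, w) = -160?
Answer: 27025/27024 ≈ 1.0000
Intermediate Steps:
l = 1/27024 (l = 1/(27184 - 160) = 1/27024 ≈ 3.7004e-5)
v(R) = 1 (v(R) = -(-0/R - 7)/7 = -(-7*0 - 7)/7 = -(0 - 7)/7 = -⅐*(-7) = 1)
l + v(-72) = 1/27024 + 1 = 27025/27024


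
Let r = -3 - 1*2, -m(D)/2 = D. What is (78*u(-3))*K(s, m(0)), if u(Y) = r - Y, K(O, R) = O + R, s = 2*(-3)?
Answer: 936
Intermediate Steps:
m(D) = -2*D
s = -6
r = -5 (r = -3 - 2 = -5)
u(Y) = -5 - Y
(78*u(-3))*K(s, m(0)) = (78*(-5 - 1*(-3)))*(-6 - 2*0) = (78*(-5 + 3))*(-6 + 0) = (78*(-2))*(-6) = -156*(-6) = 936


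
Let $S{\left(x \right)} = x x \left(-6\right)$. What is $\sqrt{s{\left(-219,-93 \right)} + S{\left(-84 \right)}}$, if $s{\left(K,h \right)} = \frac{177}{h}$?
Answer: $\frac{5 i \sqrt{1627469}}{31} \approx 205.76 i$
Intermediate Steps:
$S{\left(x \right)} = - 6 x^{2}$ ($S{\left(x \right)} = x^{2} \left(-6\right) = - 6 x^{2}$)
$\sqrt{s{\left(-219,-93 \right)} + S{\left(-84 \right)}} = \sqrt{\frac{177}{-93} - 6 \left(-84\right)^{2}} = \sqrt{177 \left(- \frac{1}{93}\right) - 42336} = \sqrt{- \frac{59}{31} - 42336} = \sqrt{- \frac{1312475}{31}} = \frac{5 i \sqrt{1627469}}{31}$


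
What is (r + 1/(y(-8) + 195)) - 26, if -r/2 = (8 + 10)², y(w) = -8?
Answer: -126037/187 ≈ -673.99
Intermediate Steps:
r = -648 (r = -2*(8 + 10)² = -2*18² = -2*324 = -648)
(r + 1/(y(-8) + 195)) - 26 = (-648 + 1/(-8 + 195)) - 26 = (-648 + 1/187) - 26 = -121175/187 - 26 = -126037/187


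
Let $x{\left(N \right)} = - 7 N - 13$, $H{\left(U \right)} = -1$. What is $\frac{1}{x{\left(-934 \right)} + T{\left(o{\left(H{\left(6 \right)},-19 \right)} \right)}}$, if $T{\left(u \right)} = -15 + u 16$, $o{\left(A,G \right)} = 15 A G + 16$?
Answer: $\frac{1}{11326} \approx 8.8292 \cdot 10^{-5}$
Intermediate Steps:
$x{\left(N \right)} = -13 - 7 N$
$o{\left(A,G \right)} = 16 + 15 A G$ ($o{\left(A,G \right)} = 15 A G + 16 = 16 + 15 A G$)
$T{\left(u \right)} = -15 + 16 u$
$\frac{1}{x{\left(-934 \right)} + T{\left(o{\left(H{\left(6 \right)},-19 \right)} \right)}} = \frac{1}{\left(-13 - -6538\right) - \left(15 - 16 \left(16 + 15 \left(-1\right) \left(-19\right)\right)\right)} = \frac{1}{\left(-13 + 6538\right) - \left(15 - 16 \left(16 + 285\right)\right)} = \frac{1}{6525 + \left(-15 + 16 \cdot 301\right)} = \frac{1}{6525 + \left(-15 + 4816\right)} = \frac{1}{6525 + 4801} = \frac{1}{11326}$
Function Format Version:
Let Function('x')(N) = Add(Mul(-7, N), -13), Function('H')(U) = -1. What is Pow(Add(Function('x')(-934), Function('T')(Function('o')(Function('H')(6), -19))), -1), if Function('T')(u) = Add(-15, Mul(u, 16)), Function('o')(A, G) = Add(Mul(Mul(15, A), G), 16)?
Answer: Rational(1, 11326) ≈ 8.8292e-5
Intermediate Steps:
Function('x')(N) = Add(-13, Mul(-7, N))
Function('o')(A, G) = Add(16, Mul(15, A, G)) (Function('o')(A, G) = Add(Mul(15, A, G), 16) = Add(16, Mul(15, A, G)))
Function('T')(u) = Add(-15, Mul(16, u))
Pow(Add(Function('x')(-934), Function('T')(Function('o')(Function('H')(6), -19))), -1) = Pow(Add(Add(-13, Mul(-7, -934)), Add(-15, Mul(16, Add(16, Mul(15, -1, -19))))), -1) = Pow(Add(Add(-13, 6538), Add(-15, Mul(16, Add(16, 285)))), -1) = Pow(Add(6525, Add(-15, Mul(16, 301))), -1) = Pow(Add(6525, Add(-15, 4816)), -1) = Pow(Add(6525, 4801), -1) = Pow(11326, -1) = Rational(1, 11326)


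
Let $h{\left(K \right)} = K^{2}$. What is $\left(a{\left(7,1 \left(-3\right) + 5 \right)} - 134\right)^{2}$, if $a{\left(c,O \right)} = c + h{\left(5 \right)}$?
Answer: $10404$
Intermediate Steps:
$a{\left(c,O \right)} = 25 + c$ ($a{\left(c,O \right)} = c + 5^{2} = c + 25 = 25 + c$)
$\left(a{\left(7,1 \left(-3\right) + 5 \right)} - 134\right)^{2} = \left(\left(25 + 7\right) - 134\right)^{2} = \left(32 - 134\right)^{2} = \left(-102\right)^{2} = 10404$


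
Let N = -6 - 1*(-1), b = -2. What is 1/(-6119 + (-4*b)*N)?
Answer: -1/6159 ≈ -0.00016236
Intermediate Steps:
N = -5 (N = -6 + 1 = -5)
1/(-6119 + (-4*b)*N) = 1/(-6119 - 4*(-2)*(-5)) = 1/(-6119 + 8*(-5)) = 1/(-6119 - 40) = 1/(-6159) = -1/6159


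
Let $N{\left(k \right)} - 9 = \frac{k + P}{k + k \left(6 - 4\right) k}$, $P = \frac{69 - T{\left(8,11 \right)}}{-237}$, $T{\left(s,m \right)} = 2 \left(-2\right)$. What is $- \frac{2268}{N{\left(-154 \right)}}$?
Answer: $- \frac{25412681448}{100807403} \approx -252.09$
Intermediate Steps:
$T{\left(s,m \right)} = -4$
$P = - \frac{73}{237}$ ($P = \frac{69 - -4}{-237} = \left(69 + 4\right) \left(- \frac{1}{237}\right) = 73 \left(- \frac{1}{237}\right) = - \frac{73}{237} \approx -0.30802$)
$N{\left(k \right)} = 9 + \frac{- \frac{73}{237} + k}{k + 2 k^{2}}$ ($N{\left(k \right)} = 9 + \frac{k - \frac{73}{237}}{k + k \left(6 - 4\right) k} = 9 + \frac{- \frac{73}{237} + k}{k + k 2 k} = 9 + \frac{- \frac{73}{237} + k}{k + 2 k k} = 9 + \frac{- \frac{73}{237} + k}{k + 2 k^{2}}$)
$- \frac{2268}{N{\left(-154 \right)}} = - \frac{2268}{\frac{1}{237} \frac{1}{-154} \frac{1}{1 + 2 \left(-154\right)} \left(-73 + 2370 \left(-154\right) + 4266 \left(-154\right)^{2}\right)} = - \frac{2268}{\frac{1}{237} \left(- \frac{1}{154}\right) \frac{1}{1 - 308} \left(-73 - 364980 + 4266 \cdot 23716\right)} = - \frac{2268}{\frac{1}{237} \left(- \frac{1}{154}\right) \frac{1}{-307} \left(-73 - 364980 + 101172456\right)} = - \frac{2268}{\frac{1}{237} \left(- \frac{1}{154}\right) \left(- \frac{1}{307}\right) 100807403} = - \frac{2268}{\frac{100807403}{11204886}} = \left(-2268\right) \frac{11204886}{100807403} = - \frac{25412681448}{100807403}$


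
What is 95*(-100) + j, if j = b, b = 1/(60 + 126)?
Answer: -1766999/186 ≈ -9500.0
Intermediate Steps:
b = 1/186 ≈ 0.0053763
j = 1/186 ≈ 0.0053763
95*(-100) + j = 95*(-100) + 1/186 = -9500 + 1/186 = -1766999/186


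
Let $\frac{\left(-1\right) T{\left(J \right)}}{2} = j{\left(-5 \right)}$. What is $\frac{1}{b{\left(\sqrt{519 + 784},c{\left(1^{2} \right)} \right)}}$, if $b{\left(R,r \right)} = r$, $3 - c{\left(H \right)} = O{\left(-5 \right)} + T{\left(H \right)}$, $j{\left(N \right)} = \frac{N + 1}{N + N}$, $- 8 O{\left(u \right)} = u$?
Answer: $\frac{40}{127} \approx 0.31496$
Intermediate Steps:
$O{\left(u \right)} = - \frac{u}{8}$
$j{\left(N \right)} = \frac{1 + N}{2 N}$
$T{\left(J \right)} = - \frac{4}{5}$ ($T{\left(J \right)} = - 2 \frac{1 - 5}{2 \left(-5\right)} = - 2 \cdot \frac{1}{2} \left(- \frac{1}{5}\right) \left(-4\right) = \left(-2\right) \frac{2}{5} = - \frac{4}{5}$)
$c{\left(H \right)} = \frac{127}{40}$ ($c{\left(H \right)} = 3 - \left(\left(- \frac{1}{8}\right) \left(-5\right) - \frac{4}{5}\right) = 3 - \left(\frac{5}{8} - \frac{4}{5}\right) = 3 - - \frac{7}{40} = 3 + \frac{7}{40} = \frac{127}{40}$)
$\frac{1}{b{\left(\sqrt{519 + 784},c{\left(1^{2} \right)} \right)}} = \frac{1}{\frac{127}{40}} = \frac{40}{127}$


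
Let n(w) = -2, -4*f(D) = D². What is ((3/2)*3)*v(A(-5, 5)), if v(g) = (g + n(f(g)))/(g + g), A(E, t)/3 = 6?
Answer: 2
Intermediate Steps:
f(D) = -D²/4
A(E, t) = 18 (A(E, t) = 3*6 = 18)
v(g) = (-2 + g)/(2*g) (v(g) = (g - 2)/(g + g) = (-2 + g)/((2*g)) = (-2 + g)*(1/(2*g)) = (-2 + g)/(2*g))
((3/2)*3)*v(A(-5, 5)) = ((3/2)*3)*((½)*(-2 + 18)/18) = ((3*(½))*3)*((½)*(1/18)*16) = ((3/2)*3)*(4/9) = (9/2)*(4/9) = 2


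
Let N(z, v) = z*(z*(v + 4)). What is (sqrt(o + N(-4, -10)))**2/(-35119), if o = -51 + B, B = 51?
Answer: 96/35119 ≈ 0.0027336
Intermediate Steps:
o = 0 (o = -51 + 51 = 0)
N(z, v) = z**2*(4 + v) (N(z, v) = z*(z*(4 + v)) = z**2*(4 + v))
(sqrt(o + N(-4, -10)))**2/(-35119) = (sqrt(0 + (-4)**2*(4 - 10)))**2/(-35119) = (sqrt(0 + 16*(-6)))**2*(-1/35119) = (sqrt(0 - 96))**2*(-1/35119) = (sqrt(-96))**2*(-1/35119) = (4*I*sqrt(6))**2*(-1/35119) = -96*(-1/35119) = 96/35119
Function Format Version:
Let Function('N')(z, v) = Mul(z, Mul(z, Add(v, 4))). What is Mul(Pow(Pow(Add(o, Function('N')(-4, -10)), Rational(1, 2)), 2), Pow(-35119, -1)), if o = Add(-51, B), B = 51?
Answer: Rational(96, 35119) ≈ 0.0027336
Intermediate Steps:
o = 0 (o = Add(-51, 51) = 0)
Function('N')(z, v) = Mul(Pow(z, 2), Add(4, v)) (Function('N')(z, v) = Mul(z, Mul(z, Add(4, v))) = Mul(Pow(z, 2), Add(4, v)))
Mul(Pow(Pow(Add(o, Function('N')(-4, -10)), Rational(1, 2)), 2), Pow(-35119, -1)) = Mul(Pow(Pow(Add(0, Mul(Pow(-4, 2), Add(4, -10))), Rational(1, 2)), 2), Pow(-35119, -1)) = Mul(Pow(Pow(Add(0, Mul(16, -6)), Rational(1, 2)), 2), Rational(-1, 35119)) = Mul(Pow(Pow(Add(0, -96), Rational(1, 2)), 2), Rational(-1, 35119)) = Mul(Pow(Pow(-96, Rational(1, 2)), 2), Rational(-1, 35119)) = Mul(Pow(Mul(4, I, Pow(6, Rational(1, 2))), 2), Rational(-1, 35119)) = Mul(-96, Rational(-1, 35119)) = Rational(96, 35119)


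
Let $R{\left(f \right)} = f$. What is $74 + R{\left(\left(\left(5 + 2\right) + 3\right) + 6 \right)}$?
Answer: $90$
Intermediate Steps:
$74 + R{\left(\left(\left(5 + 2\right) + 3\right) + 6 \right)} = 74 + \left(\left(\left(5 + 2\right) + 3\right) + 6\right) = 74 + \left(\left(7 + 3\right) + 6\right) = 74 + \left(10 + 6\right) = 74 + 16 = 90$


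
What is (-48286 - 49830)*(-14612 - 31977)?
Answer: 4571126324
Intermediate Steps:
(-48286 - 49830)*(-14612 - 31977) = -98116*(-46589) = 4571126324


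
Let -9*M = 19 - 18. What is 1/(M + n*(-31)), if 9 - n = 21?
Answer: 9/3347 ≈ 0.0026890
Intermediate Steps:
n = -12 (n = 9 - 1*21 = 9 - 21 = -12)
M = -1/9 (M = -(19 - 18)/9 = -1/9*1 = -1/9 ≈ -0.11111)
1/(M + n*(-31)) = 1/(-1/9 - 12*(-31)) = 1/(-1/9 + 372) = 1/(3347/9) = 9/3347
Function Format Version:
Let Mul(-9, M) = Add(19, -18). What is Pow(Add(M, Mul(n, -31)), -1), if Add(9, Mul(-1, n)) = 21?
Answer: Rational(9, 3347) ≈ 0.0026890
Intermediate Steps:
n = -12 (n = Add(9, Mul(-1, 21)) = Add(9, -21) = -12)
M = Rational(-1, 9) (M = Mul(Rational(-1, 9), Add(19, -18)) = Mul(Rational(-1, 9), 1) = Rational(-1, 9) ≈ -0.11111)
Pow(Add(M, Mul(n, -31)), -1) = Pow(Add(Rational(-1, 9), Mul(-12, -31)), -1) = Pow(Add(Rational(-1, 9), 372), -1) = Pow(Rational(3347, 9), -1) = Rational(9, 3347)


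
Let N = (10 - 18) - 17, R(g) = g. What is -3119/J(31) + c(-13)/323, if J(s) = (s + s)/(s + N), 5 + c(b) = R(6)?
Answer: -3022280/10013 ≈ -301.84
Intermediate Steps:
N = -25 (N = -8 - 17 = -25)
c(b) = 1 (c(b) = -5 + 6 = 1)
J(s) = 2*s/(-25 + s) (J(s) = (s + s)/(s - 25) = (2*s)/(-25 + s) = 2*s/(-25 + s))
-3119/J(31) + c(-13)/323 = -3119/(2*31/(-25 + 31)) + 1/323 = -3119/(2*31/6) + 1*(1/323) = -3119/(2*31*(⅙)) + 1/323 = -3119/31/3 + 1/323 = -3119*3/31 + 1/323 = -9357/31 + 1/323 = -3022280/10013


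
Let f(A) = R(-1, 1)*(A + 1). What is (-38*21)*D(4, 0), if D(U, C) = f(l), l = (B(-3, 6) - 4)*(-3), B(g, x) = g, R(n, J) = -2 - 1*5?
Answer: 122892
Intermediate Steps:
R(n, J) = -7 (R(n, J) = -2 - 5 = -7)
l = 21 (l = (-3 - 4)*(-3) = -7*(-3) = 21)
f(A) = -7 - 7*A (f(A) = -7*(A + 1) = -7*(1 + A) = -7 - 7*A)
D(U, C) = -154 (D(U, C) = -7 - 7*21 = -7 - 147 = -154)
(-38*21)*D(4, 0) = -38*21*(-154) = -798*(-154) = 122892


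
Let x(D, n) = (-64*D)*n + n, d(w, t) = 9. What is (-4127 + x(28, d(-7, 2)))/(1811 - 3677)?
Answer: 10123/933 ≈ 10.850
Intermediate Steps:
x(D, n) = n - 64*D*n (x(D, n) = -64*D*n + n = n - 64*D*n)
(-4127 + x(28, d(-7, 2)))/(1811 - 3677) = (-4127 + 9*(1 - 64*28))/(1811 - 3677) = (-4127 + 9*(1 - 1792))/(-1866) = (-4127 + 9*(-1791))*(-1/1866) = (-4127 - 16119)*(-1/1866) = -20246*(-1/1866) = 10123/933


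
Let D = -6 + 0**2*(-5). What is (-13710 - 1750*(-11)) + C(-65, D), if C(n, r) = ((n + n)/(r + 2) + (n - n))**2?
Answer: 26385/4 ≈ 6596.3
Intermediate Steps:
D = -6 (D = -6 + 0*(-5) = -6 + 0 = -6)
C(n, r) = 4*n**2/(2 + r)**2 (C(n, r) = ((2*n)/(2 + r) + 0)**2 = (2*n/(2 + r) + 0)**2 = (2*n/(2 + r))**2 = 4*n**2/(2 + r)**2)
(-13710 - 1750*(-11)) + C(-65, D) = (-13710 - 1750*(-11)) + 4*(-65)**2/(2 - 6)**2 = (-13710 + 19250) + 4*4225/(-4)**2 = 5540 + 4*4225*(1/16) = 5540 + 4225/4 = 26385/4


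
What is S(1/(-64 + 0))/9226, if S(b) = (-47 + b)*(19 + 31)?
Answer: -75225/295232 ≈ -0.25480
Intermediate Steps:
S(b) = -2350 + 50*b (S(b) = (-47 + b)*50 = -2350 + 50*b)
S(1/(-64 + 0))/9226 = (-2350 + 50/(-64 + 0))/9226 = (-2350 + 50/(-64))*(1/9226) = (-2350 + 50*(-1/64))*(1/9226) = (-2350 - 25/32)*(1/9226) = -75225/32*1/9226 = -75225/295232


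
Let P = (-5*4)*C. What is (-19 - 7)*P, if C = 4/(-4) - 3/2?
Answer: -1300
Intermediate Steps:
C = -5/2 (C = 4*(-1/4) - 3*1/2 = -1 - 3/2 = -5/2 ≈ -2.5000)
P = 50 (P = -5*4*(-5/2) = -20*(-5/2) = 50)
(-19 - 7)*P = (-19 - 7)*50 = -26*50 = -1300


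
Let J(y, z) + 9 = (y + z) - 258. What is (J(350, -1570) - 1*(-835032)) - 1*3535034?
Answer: -2701489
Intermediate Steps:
J(y, z) = -267 + y + z (J(y, z) = -9 + ((y + z) - 258) = -9 + (-258 + y + z) = -267 + y + z)
(J(350, -1570) - 1*(-835032)) - 1*3535034 = ((-267 + 350 - 1570) - 1*(-835032)) - 1*3535034 = (-1487 + 835032) - 3535034 = 833545 - 3535034 = -2701489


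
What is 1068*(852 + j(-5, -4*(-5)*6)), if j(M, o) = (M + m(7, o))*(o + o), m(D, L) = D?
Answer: 1422576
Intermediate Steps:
j(M, o) = 2*o*(7 + M) (j(M, o) = (M + 7)*(o + o) = (7 + M)*(2*o) = 2*o*(7 + M))
1068*(852 + j(-5, -4*(-5)*6)) = 1068*(852 + 2*(-4*(-5)*6)*(7 - 5)) = 1068*(852 + 2*(20*6)*2) = 1068*(852 + 2*120*2) = 1068*(852 + 480) = 1068*1332 = 1422576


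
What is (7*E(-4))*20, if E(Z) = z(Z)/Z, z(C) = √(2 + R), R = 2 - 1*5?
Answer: -35*I ≈ -35.0*I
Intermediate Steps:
R = -3 (R = 2 - 5 = -3)
z(C) = I (z(C) = √(2 - 3) = √(-1) = I)
E(Z) = I/Z
(7*E(-4))*20 = (7*(I/(-4)))*20 = (7*(I*(-¼)))*20 = (7*(-I/4))*20 = -7*I/4*20 = -35*I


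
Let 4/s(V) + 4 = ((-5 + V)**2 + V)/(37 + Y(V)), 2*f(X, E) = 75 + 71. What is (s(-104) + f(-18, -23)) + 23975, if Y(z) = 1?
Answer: 279558152/11625 ≈ 24048.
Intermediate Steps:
f(X, E) = 73 (f(X, E) = (75 + 71)/2 = (1/2)*146 = 73)
s(V) = 4/(-4 + V/38 + (-5 + V)**2/38) (s(V) = 4/(-4 + ((-5 + V)**2 + V)/(37 + 1)) = 4/(-4 + (V + (-5 + V)**2)/38) = 4/(-4 + (V + (-5 + V)**2)*(1/38)) = 4/(-4 + (V/38 + (-5 + V)**2/38)) = 4/(-4 + V/38 + (-5 + V)**2/38))
(s(-104) + f(-18, -23)) + 23975 = (152/(-152 - 104 + (-5 - 104)**2) + 73) + 23975 = (152/(-152 - 104 + (-109)**2) + 73) + 23975 = (152/(-152 - 104 + 11881) + 73) + 23975 = (152/11625 + 73) + 23975 = 848777/11625 + 23975 = 279558152/11625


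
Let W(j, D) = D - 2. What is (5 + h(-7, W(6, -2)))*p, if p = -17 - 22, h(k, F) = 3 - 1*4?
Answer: -156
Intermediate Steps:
W(j, D) = -2 + D
h(k, F) = -1 (h(k, F) = 3 - 4 = -1)
p = -39
(5 + h(-7, W(6, -2)))*p = (5 - 1)*(-39) = 4*(-39) = -156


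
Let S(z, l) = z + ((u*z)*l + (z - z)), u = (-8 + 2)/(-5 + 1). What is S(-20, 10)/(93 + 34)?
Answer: -320/127 ≈ -2.5197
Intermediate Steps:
u = 3/2 (u = -6/(-4) = -6*(-¼) = 3/2 ≈ 1.5000)
S(z, l) = z + 3*l*z/2 (S(z, l) = z + ((3*z/2)*l + (z - z)) = z + (3*l*z/2 + 0) = z + 3*l*z/2)
S(-20, 10)/(93 + 34) = ((½)*(-20)*(2 + 3*10))/(93 + 34) = ((½)*(-20)*(2 + 30))/127 = ((½)*(-20)*32)/127 = (1/127)*(-320) = -320/127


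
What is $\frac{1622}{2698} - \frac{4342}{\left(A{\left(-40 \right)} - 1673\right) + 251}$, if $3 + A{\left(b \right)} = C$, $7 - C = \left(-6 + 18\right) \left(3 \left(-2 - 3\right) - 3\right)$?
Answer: $\frac{3416090}{810749} \approx 4.2135$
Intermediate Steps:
$C = 223$ ($C = 7 - \left(-6 + 18\right) \left(3 \left(-2 - 3\right) - 3\right) = 7 - 12 \left(3 \left(-5\right) - 3\right) = 7 - 12 \left(-15 - 3\right) = 7 - 12 \left(-18\right) = 7 - -216 = 7 + 216 = 223$)
$A{\left(b \right)} = 220$ ($A{\left(b \right)} = -3 + 223 = 220$)
$\frac{1622}{2698} - \frac{4342}{\left(A{\left(-40 \right)} - 1673\right) + 251} = \frac{1622}{2698} - \frac{4342}{\left(220 - 1673\right) + 251} = 1622 \cdot \frac{1}{2698} - \frac{4342}{-1453 + 251} = \frac{811}{1349} - \frac{4342}{-1202} = \frac{811}{1349} - - \frac{2171}{601} = \frac{811}{1349} + \frac{2171}{601} = \frac{3416090}{810749}$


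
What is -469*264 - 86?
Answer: -123902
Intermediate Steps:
-469*264 - 86 = -123816 - 86 = -123902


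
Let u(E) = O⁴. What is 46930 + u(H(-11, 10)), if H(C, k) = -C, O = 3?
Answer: 47011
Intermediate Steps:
u(E) = 81 (u(E) = 3⁴ = 81)
46930 + u(H(-11, 10)) = 46930 + 81 = 47011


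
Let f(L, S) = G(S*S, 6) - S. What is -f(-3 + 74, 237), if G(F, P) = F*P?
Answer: -336777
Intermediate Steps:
f(L, S) = -S + 6*S**2 (f(L, S) = (S*S)*6 - S = S**2*6 - S = 6*S**2 - S = -S + 6*S**2)
-f(-3 + 74, 237) = -237*(-1 + 6*237) = -237*(-1 + 1422) = -237*1421 = -1*336777 = -336777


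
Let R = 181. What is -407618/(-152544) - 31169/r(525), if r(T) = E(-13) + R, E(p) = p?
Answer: -13946917/76272 ≈ -182.86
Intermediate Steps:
r(T) = 168 (r(T) = -13 + 181 = 168)
-407618/(-152544) - 31169/r(525) = -407618/(-152544) - 31169/168 = -407618*(-1/152544) - 31169*1/168 = 203809/76272 - 31169/168 = -13946917/76272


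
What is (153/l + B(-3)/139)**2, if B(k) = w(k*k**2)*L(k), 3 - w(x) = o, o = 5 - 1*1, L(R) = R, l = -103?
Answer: 439237764/204976489 ≈ 2.1429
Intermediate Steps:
o = 4 (o = 5 - 1 = 4)
w(x) = -1 (w(x) = 3 - 1*4 = 3 - 4 = -1)
B(k) = -k
(153/l + B(-3)/139)**2 = (153/(-103) - 1*(-3)/139)**2 = (153*(-1/103) + 3*(1/139))**2 = (-153/103 + 3/139)**2 = (-20958/14317)**2 = 439237764/204976489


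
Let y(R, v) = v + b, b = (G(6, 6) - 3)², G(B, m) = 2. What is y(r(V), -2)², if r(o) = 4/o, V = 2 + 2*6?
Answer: 1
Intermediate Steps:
b = 1 (b = (2 - 3)² = (-1)² = 1)
V = 14 (V = 2 + 12 = 14)
y(R, v) = 1 + v (y(R, v) = v + 1 = 1 + v)
y(r(V), -2)² = (1 - 2)² = (-1)² = 1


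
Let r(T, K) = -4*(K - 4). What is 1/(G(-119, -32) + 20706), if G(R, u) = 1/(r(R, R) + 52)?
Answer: 544/11264065 ≈ 4.8295e-5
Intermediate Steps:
r(T, K) = 16 - 4*K (r(T, K) = -4*(-4 + K) = -(-16 + 4*K) = 16 - 4*K)
G(R, u) = 1/(68 - 4*R) (G(R, u) = 1/((16 - 4*R) + 52) = 1/(68 - 4*R))
1/(G(-119, -32) + 20706) = 1/(-1/(-68 + 4*(-119)) + 20706) = 1/(-1/(-68 - 476) + 20706) = 1/(-1/(-544) + 20706) = 1/(-1*(-1/544) + 20706) = 1/(1/544 + 20706) = 1/(11264065/544) = 544/11264065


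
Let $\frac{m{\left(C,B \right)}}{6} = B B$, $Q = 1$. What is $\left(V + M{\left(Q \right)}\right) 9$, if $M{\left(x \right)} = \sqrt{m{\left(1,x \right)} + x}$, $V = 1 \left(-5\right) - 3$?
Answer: $-72 + 9 \sqrt{7} \approx -48.188$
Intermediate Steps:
$m{\left(C,B \right)} = 6 B^{2}$ ($m{\left(C,B \right)} = 6 B B = 6 B^{2}$)
$V = -8$ ($V = -5 - 3 = -8$)
$M{\left(x \right)} = \sqrt{x + 6 x^{2}}$ ($M{\left(x \right)} = \sqrt{6 x^{2} + x} = \sqrt{x + 6 x^{2}}$)
$\left(V + M{\left(Q \right)}\right) 9 = \left(-8 + \sqrt{1 \left(1 + 6 \cdot 1\right)}\right) 9 = \left(-8 + \sqrt{1 \left(1 + 6\right)}\right) 9 = \left(-8 + \sqrt{1 \cdot 7}\right) 9 = \left(-8 + \sqrt{7}\right) 9 = -72 + 9 \sqrt{7}$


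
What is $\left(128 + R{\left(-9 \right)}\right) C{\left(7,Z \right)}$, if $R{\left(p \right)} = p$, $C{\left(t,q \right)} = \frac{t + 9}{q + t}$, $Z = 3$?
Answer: $\frac{952}{5} \approx 190.4$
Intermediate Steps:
$C{\left(t,q \right)} = \frac{9 + t}{q + t}$
$\left(128 + R{\left(-9 \right)}\right) C{\left(7,Z \right)} = \left(128 - 9\right) \frac{9 + 7}{3 + 7} = 119 \cdot \frac{1}{10} \cdot 16 = 119 \cdot \frac{8}{5} = \frac{952}{5}$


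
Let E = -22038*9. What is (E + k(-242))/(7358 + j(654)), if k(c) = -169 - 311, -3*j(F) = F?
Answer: -33137/1190 ≈ -27.846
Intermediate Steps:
j(F) = -F/3
E = -198342
k(c) = -480
(E + k(-242))/(7358 + j(654)) = (-198342 - 480)/(7358 - ⅓*654) = -198822/(7358 - 218) = -198822/7140 = -198822*1/7140 = -33137/1190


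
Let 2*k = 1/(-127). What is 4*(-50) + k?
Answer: -50801/254 ≈ -200.00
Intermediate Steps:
k = -1/254 (k = (1/2)/(-127) = (1/2)*(-1/127) = -1/254 ≈ -0.0039370)
4*(-50) + k = 4*(-50) - 1/254 = -200 - 1/254 = -50801/254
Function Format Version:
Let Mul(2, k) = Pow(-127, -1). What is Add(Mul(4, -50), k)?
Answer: Rational(-50801, 254) ≈ -200.00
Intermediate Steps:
k = Rational(-1, 254) (k = Mul(Rational(1, 2), Pow(-127, -1)) = Mul(Rational(1, 2), Rational(-1, 127)) = Rational(-1, 254) ≈ -0.0039370)
Add(Mul(4, -50), k) = Add(Mul(4, -50), Rational(-1, 254)) = Add(-200, Rational(-1, 254)) = Rational(-50801, 254)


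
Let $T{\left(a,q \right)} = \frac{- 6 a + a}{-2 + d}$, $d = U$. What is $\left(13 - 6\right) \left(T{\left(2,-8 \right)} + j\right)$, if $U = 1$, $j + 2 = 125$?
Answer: $931$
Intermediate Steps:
$j = 123$ ($j = -2 + 125 = 123$)
$d = 1$
$T{\left(a,q \right)} = 5 a$ ($T{\left(a,q \right)} = \frac{- 6 a + a}{-2 + 1} = \frac{\left(-5\right) a}{-1} = - 5 a \left(-1\right) = 5 a$)
$\left(13 - 6\right) \left(T{\left(2,-8 \right)} + j\right) = \left(13 - 6\right) \left(5 \cdot 2 + 123\right) = 7 \left(10 + 123\right) = 7 \cdot 133 = 931$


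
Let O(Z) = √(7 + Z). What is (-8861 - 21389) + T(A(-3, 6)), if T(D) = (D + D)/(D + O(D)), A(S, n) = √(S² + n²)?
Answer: 2*(-45372*√5 - 15125*√(7 + 3*√5))/(√(7 + 3*√5) + 3*√5) ≈ -30249.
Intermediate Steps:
T(D) = 2*D/(D + √(7 + D)) (T(D) = (D + D)/(D + √(7 + D)) = (2*D)/(D + √(7 + D)) = 2*D/(D + √(7 + D)))
(-8861 - 21389) + T(A(-3, 6)) = (-8861 - 21389) + 2*√((-3)² + 6²)/(√((-3)² + 6²) + √(7 + √((-3)² + 6²))) = -30250 + 2*√(9 + 36)/(√(9 + 36) + √(7 + √(9 + 36))) = -30250 + 2*√45/(√45 + √(7 + √45)) = -30250 + 2*(3*√5)/(3*√5 + √(7 + 3*√5)) = -30250 + 2*(3*√5)/(√(7 + 3*√5) + 3*√5) = -30250 + 6*√5/(√(7 + 3*√5) + 3*√5)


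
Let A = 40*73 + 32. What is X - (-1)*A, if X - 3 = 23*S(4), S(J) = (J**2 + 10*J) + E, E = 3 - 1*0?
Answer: 4312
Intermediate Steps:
E = 3 (E = 3 + 0 = 3)
S(J) = 3 + J**2 + 10*J (S(J) = (J**2 + 10*J) + 3 = 3 + J**2 + 10*J)
X = 1360 (X = 3 + 23*(3 + 4**2 + 10*4) = 3 + 23*(3 + 16 + 40) = 3 + 23*59 = 3 + 1357 = 1360)
A = 2952 (A = 2920 + 32 = 2952)
X - (-1)*A = 1360 - (-1)*2952 = 1360 - 1*(-2952) = 1360 + 2952 = 4312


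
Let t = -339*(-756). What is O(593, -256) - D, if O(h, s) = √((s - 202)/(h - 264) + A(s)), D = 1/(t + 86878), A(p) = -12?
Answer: -1/343162 + I*√1449574/329 ≈ -2.9141e-6 + 3.6595*I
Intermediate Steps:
t = 256284
D = 1/343162 (D = 1/(256284 + 86878) = 1/343162 ≈ 2.9141e-6)
O(h, s) = √(-12 + (-202 + s)/(-264 + h)) (O(h, s) = √((s - 202)/(h - 264) - 12) = √((-202 + s)/(-264 + h) - 12) = √(-12 + (-202 + s)/(-264 + h)))
O(593, -256) - D = √((2966 - 256 - 12*593)/(-264 + 593)) - 1*1/343162 = √((2966 - 256 - 7116)/329) - 1/343162 = √((1/329)*(-4406)) - 1/343162 = √(-4406/329) - 1/343162 = I*√1449574/329 - 1/343162 = -1/343162 + I*√1449574/329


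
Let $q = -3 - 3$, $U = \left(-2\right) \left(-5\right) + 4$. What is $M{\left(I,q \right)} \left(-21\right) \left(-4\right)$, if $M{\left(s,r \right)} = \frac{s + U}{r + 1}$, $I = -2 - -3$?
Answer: $-252$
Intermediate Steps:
$I = 1$ ($I = -2 + 3 = 1$)
$U = 14$ ($U = 10 + 4 = 14$)
$q = -6$
$M{\left(s,r \right)} = \frac{14 + s}{1 + r}$ ($M{\left(s,r \right)} = \frac{s + 14}{r + 1} = \frac{14 + s}{1 + r}$)
$M{\left(I,q \right)} \left(-21\right) \left(-4\right) = \frac{14 + 1}{1 - 6} \left(-21\right) \left(-4\right) = \frac{1}{-5} \cdot 15 \left(-21\right) \left(-4\right) = \left(- \frac{1}{5}\right) 15 \left(-21\right) \left(-4\right) = \left(-3\right) \left(-21\right) \left(-4\right) = 63 \left(-4\right) = -252$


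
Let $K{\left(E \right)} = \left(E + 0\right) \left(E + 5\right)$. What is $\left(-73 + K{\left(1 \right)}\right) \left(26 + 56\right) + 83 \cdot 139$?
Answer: $6043$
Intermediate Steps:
$K{\left(E \right)} = E \left(5 + E\right)$
$\left(-73 + K{\left(1 \right)}\right) \left(26 + 56\right) + 83 \cdot 139 = \left(-73 + 1 \left(5 + 1\right)\right) \left(26 + 56\right) + 83 \cdot 139 = \left(-73 + 1 \cdot 6\right) 82 + 11537 = \left(-73 + 6\right) 82 + 11537 = \left(-67\right) 82 + 11537 = -5494 + 11537 = 6043$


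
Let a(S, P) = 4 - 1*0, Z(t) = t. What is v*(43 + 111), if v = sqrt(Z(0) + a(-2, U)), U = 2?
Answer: 308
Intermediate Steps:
a(S, P) = 4 (a(S, P) = 4 + 0 = 4)
v = 2 (v = sqrt(0 + 4) = sqrt(4) = 2)
v*(43 + 111) = 2*(43 + 111) = 2*154 = 308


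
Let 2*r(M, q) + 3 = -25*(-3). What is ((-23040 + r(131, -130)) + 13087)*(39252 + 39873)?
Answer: -784682625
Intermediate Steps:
r(M, q) = 36 (r(M, q) = -3/2 + (-25*(-3))/2 = -3/2 + (-5*(-15))/2 = -3/2 + (½)*75 = -3/2 + 75/2 = 36)
((-23040 + r(131, -130)) + 13087)*(39252 + 39873) = ((-23040 + 36) + 13087)*(39252 + 39873) = (-23004 + 13087)*79125 = -9917*79125 = -784682625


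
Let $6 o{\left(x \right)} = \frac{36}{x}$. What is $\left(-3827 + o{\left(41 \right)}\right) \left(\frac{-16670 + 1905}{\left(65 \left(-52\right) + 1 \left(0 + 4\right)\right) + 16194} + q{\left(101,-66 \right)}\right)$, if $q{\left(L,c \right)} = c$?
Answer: $\frac{135053006453}{525538} \approx 2.5698 \cdot 10^{5}$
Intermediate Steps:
$o{\left(x \right)} = \frac{6}{x}$ ($o{\left(x \right)} = \frac{36 \frac{1}{x}}{6} = \frac{6}{x}$)
$\left(-3827 + o{\left(41 \right)}\right) \left(\frac{-16670 + 1905}{\left(65 \left(-52\right) + 1 \left(0 + 4\right)\right) + 16194} + q{\left(101,-66 \right)}\right) = \left(-3827 + \frac{6}{41}\right) \left(\frac{-16670 + 1905}{\left(65 \left(-52\right) + 1 \left(0 + 4\right)\right) + 16194} - 66\right) = \left(-3827 + 6 \cdot \frac{1}{41}\right) \left(- \frac{14765}{\left(-3380 + 1 \cdot 4\right) + 16194} - 66\right) = \left(-3827 + \frac{6}{41}\right) \left(- \frac{14765}{\left(-3380 + 4\right) + 16194} - 66\right) = - \frac{156901 \left(- \frac{14765}{-3376 + 16194} - 66\right)}{41} = - \frac{156901 \left(- \frac{14765}{12818} - 66\right)}{41} = \left(- \frac{156901}{41}\right) \left(- \frac{860753}{12818}\right) = \frac{135053006453}{525538}$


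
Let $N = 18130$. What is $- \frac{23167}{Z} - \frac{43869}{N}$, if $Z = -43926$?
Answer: $- \frac{53820428}{28442085} \approx -1.8923$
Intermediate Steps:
$- \frac{23167}{Z} - \frac{43869}{N} = - \frac{23167}{-43926} - \frac{43869}{18130} = \left(-23167\right) \left(- \frac{1}{43926}\right) - \frac{6267}{2590} = \frac{23167}{43926} - \frac{6267}{2590} = - \frac{53820428}{28442085}$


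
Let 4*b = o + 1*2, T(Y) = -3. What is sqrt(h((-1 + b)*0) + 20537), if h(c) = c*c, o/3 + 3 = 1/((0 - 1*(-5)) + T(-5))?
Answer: sqrt(20537) ≈ 143.31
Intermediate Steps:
o = -15/2 (o = -9 + 3/((0 - 1*(-5)) - 3) = -9 + 3/((0 + 5) - 3) = -9 + 3/(5 - 3) = -9 + 3/2 = -15/2 ≈ -7.5000)
b = -11/8 (b = (-15/2 + 1*2)/4 = (-15/2 + 2)/4 = (1/4)*(-11/2) = -11/8 ≈ -1.3750)
h(c) = c**2
sqrt(h((-1 + b)*0) + 20537) = sqrt(((-1 - 11/8)*0)**2 + 20537) = sqrt((-19/8*0)**2 + 20537) = sqrt(0**2 + 20537) = sqrt(0 + 20537) = sqrt(20537)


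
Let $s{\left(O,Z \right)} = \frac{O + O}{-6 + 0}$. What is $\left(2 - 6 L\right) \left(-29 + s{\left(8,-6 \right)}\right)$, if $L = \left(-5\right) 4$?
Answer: $- \frac{11590}{3} \approx -3863.3$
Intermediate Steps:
$s{\left(O,Z \right)} = - \frac{O}{3}$ ($s{\left(O,Z \right)} = \frac{2 O}{-6} = 2 O \left(- \frac{1}{6}\right) = - \frac{O}{3}$)
$L = -20$
$\left(2 - 6 L\right) \left(-29 + s{\left(8,-6 \right)}\right) = \left(2 - -120\right) \left(-29 - \frac{8}{3}\right) = \left(2 + 120\right) \left(-29 - \frac{8}{3}\right) = 122 \left(- \frac{95}{3}\right) = - \frac{11590}{3}$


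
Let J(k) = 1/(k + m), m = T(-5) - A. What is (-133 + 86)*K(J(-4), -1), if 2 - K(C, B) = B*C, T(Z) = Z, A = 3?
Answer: -1081/12 ≈ -90.083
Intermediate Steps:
m = -8 (m = -5 - 1*3 = -5 - 3 = -8)
J(k) = 1/(-8 + k) (J(k) = 1/(k - 8) = 1/(-8 + k))
K(C, B) = 2 - B*C
(-133 + 86)*K(J(-4), -1) = (-133 + 86)*(2 - 1*(-1)/(-8 - 4)) = -47*(2 - 1*(-1)/(-12)) = -47*(2 - 1*(-1)*(-1/12)) = -47*(2 - 1/12) = -47*23/12 = -1081/12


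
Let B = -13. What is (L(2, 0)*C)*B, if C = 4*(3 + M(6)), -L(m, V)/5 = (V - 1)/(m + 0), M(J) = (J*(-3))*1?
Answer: 1950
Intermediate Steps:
M(J) = -3*J (M(J) = -3*J*1 = -3*J)
L(m, V) = -5*(-1 + V)/m (L(m, V) = -5*(V - 1)/(m + 0) = -5*(-1 + V)/m)
C = -60 (C = 4*(3 - 3*6) = 4*(3 - 18) = 4*(-15) = -60)
(L(2, 0)*C)*B = ((5*(1 - 1*0)/2)*(-60))*(-13) = ((5*(½)*(1 + 0))*(-60))*(-13) = ((5*(½)*1)*(-60))*(-13) = ((5/2)*(-60))*(-13) = -150*(-13) = 1950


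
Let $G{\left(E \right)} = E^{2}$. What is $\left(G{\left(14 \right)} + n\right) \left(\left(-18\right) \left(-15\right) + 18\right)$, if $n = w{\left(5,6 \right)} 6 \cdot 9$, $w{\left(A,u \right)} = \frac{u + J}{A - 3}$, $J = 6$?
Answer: $149760$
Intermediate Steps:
$w{\left(A,u \right)} = \frac{6 + u}{-3 + A}$ ($w{\left(A,u \right)} = \frac{u + 6}{A - 3} = \frac{6 + u}{-3 + A}$)
$n = 324$ ($n = \frac{6 + 6}{-3 + 5} \cdot 6 \cdot 9 = \frac{1}{2} \cdot 12 \cdot 6 \cdot 9 = 6 \cdot 6 \cdot 9 = 36 \cdot 9 = 324$)
$\left(G{\left(14 \right)} + n\right) \left(\left(-18\right) \left(-15\right) + 18\right) = \left(14^{2} + 324\right) \left(\left(-18\right) \left(-15\right) + 18\right) = \left(196 + 324\right) \left(270 + 18\right) = 520 \cdot 288 = 149760$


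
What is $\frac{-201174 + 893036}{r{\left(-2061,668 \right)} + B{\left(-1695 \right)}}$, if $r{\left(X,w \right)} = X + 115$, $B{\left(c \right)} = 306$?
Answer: $- \frac{345931}{820} \approx -421.87$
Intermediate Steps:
$r{\left(X,w \right)} = 115 + X$
$\frac{-201174 + 893036}{r{\left(-2061,668 \right)} + B{\left(-1695 \right)}} = \frac{-201174 + 893036}{\left(115 - 2061\right) + 306} = \frac{691862}{-1946 + 306} = \frac{691862}{-1640} = 691862 \left(- \frac{1}{1640}\right) = - \frac{345931}{820}$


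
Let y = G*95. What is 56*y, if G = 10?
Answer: 53200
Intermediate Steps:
y = 950 (y = 10*95 = 950)
56*y = 56*950 = 53200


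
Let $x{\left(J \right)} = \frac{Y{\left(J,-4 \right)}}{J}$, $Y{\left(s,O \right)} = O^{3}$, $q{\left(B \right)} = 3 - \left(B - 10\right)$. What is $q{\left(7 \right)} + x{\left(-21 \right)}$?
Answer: $\frac{190}{21} \approx 9.0476$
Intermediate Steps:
$q{\left(B \right)} = 13 - B$ ($q{\left(B \right)} = 3 - \left(-10 + B\right) = 13 - B$)
$x{\left(J \right)} = - \frac{64}{J}$ ($x{\left(J \right)} = \frac{\left(-4\right)^{3}}{J} = - \frac{64}{J}$)
$q{\left(7 \right)} + x{\left(-21 \right)} = \left(13 - 7\right) - \frac{64}{-21} = \left(13 - 7\right) - - \frac{64}{21} = 6 + \frac{64}{21} = \frac{190}{21}$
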